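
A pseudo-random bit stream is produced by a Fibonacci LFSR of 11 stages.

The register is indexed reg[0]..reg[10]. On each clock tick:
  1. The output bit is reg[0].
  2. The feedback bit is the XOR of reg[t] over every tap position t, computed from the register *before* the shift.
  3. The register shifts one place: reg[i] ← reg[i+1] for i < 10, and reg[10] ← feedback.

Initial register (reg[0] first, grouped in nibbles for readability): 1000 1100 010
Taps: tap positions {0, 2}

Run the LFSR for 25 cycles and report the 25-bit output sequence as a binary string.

1000110001010111101000010

step | reg (before) | out | fb
   0 | 10001100010 | 1 | 1
   1 | 00011000101 | 0 | 0
   2 | 00110001010 | 0 | 1
   3 | 01100010101 | 0 | 1
   4 | 11000101011 | 1 | 1
   5 | 10001010111 | 1 | 1
   6 | 00010101111 | 0 | 0
   7 | 00101011110 | 0 | 1
   8 | 01010111101 | 0 | 0
   9 | 10101111010 | 1 | 0
  10 | 01011110100 | 0 | 0
  11 | 10111101000 | 1 | 0
  12 | 01111010000 | 0 | 1
  13 | 11110100001 | 1 | 0
  14 | 11101000010 | 1 | 0
  15 | 11010000100 | 1 | 1
  16 | 10100001001 | 1 | 0
  17 | 01000010010 | 0 | 0
  18 | 10000100100 | 1 | 1
  19 | 00001001001 | 0 | 0
  20 | 00010010010 | 0 | 0
  21 | 00100100100 | 0 | 1
  22 | 01001001001 | 0 | 0
  23 | 10010010010 | 1 | 1
  24 | 00100100101 | 0 | 1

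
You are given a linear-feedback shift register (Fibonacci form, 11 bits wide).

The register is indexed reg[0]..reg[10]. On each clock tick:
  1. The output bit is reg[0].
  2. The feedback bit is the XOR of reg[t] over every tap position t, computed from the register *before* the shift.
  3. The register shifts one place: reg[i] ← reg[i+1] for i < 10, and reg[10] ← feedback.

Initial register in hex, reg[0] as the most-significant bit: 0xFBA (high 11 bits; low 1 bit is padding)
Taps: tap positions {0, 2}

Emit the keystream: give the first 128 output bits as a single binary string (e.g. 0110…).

k : reg_k → out_k, fb_k
0: 11111011101 → 1, fb=0
1: 11110111010 → 1, fb=0
2: 11101110100 → 1, fb=0
3: 11011101000 → 1, fb=1
4: 10111010001 → 1, fb=0
5: 01110100010 → 0, fb=1
6: 11101000101 → 1, fb=0
7: 11010001010 → 1, fb=1
8: 10100010101 → 1, fb=0
9: 01000101010 → 0, fb=0
10: 10001010100 → 1, fb=1
11: 00010101001 → 0, fb=0
12: 00101010010 → 0, fb=1
13: 01010100101 → 0, fb=0
14: 10101001010 → 1, fb=0
15: 01010010100 → 0, fb=0
16: 10100101000 → 1, fb=0
17: 01001010000 → 0, fb=0
18: 10010100000 → 1, fb=1
19: 00101000001 → 0, fb=1
20: 01010000011 → 0, fb=0
21: 10100000110 → 1, fb=0
22: 01000001100 → 0, fb=0
23: 10000011000 → 1, fb=1
24: 00000110001 → 0, fb=0
25: 00001100010 → 0, fb=0
26: 00011000100 → 0, fb=0
27: 00110001000 → 0, fb=1
28: 01100010001 → 0, fb=1
29: 11000100011 → 1, fb=1
30: 10001000111 → 1, fb=1
31: 00010001111 → 0, fb=0
32: 00100011110 → 0, fb=1
33: 01000111101 → 0, fb=0
34: 10001111010 → 1, fb=1
35: 00011110101 → 0, fb=0
36: 00111101010 → 0, fb=1
37: 01111010101 → 0, fb=1
38: 11110101011 → 1, fb=0
39: 11101010110 → 1, fb=0
40: 11010101100 → 1, fb=1
41: 10101011001 → 1, fb=0
42: 01010110010 → 0, fb=0
43: 10101100100 → 1, fb=0
44: 01011001000 → 0, fb=0
45: 10110010000 → 1, fb=0
46: 01100100000 → 0, fb=1
47: 11001000001 → 1, fb=1
48: 10010000011 → 1, fb=1
49: 00100000111 → 0, fb=1
50: 01000001111 → 0, fb=0
51: 10000011110 → 1, fb=1
52: 00000111101 → 0, fb=0
53: 00001111010 → 0, fb=0
54: 00011110100 → 0, fb=0
55: 00111101000 → 0, fb=1
56: 01111010001 → 0, fb=1
57: 11110100011 → 1, fb=0
58: 11101000110 → 1, fb=0
59: 11010001100 → 1, fb=1
60: 10100011001 → 1, fb=0
61: 01000110010 → 0, fb=0
62: 10001100100 → 1, fb=1
63: 00011001001 → 0, fb=0
64: 00110010010 → 0, fb=1
65: 01100100101 → 0, fb=1
66: 11001001011 → 1, fb=1
67: 10010010111 → 1, fb=1
68: 00100101111 → 0, fb=1
69: 01001011111 → 0, fb=0
70: 10010111110 → 1, fb=1
71: 00101111101 → 0, fb=1
72: 01011111011 → 0, fb=0
73: 10111110110 → 1, fb=0
74: 01111101100 → 0, fb=1
75: 11111011001 → 1, fb=0
76: 11110110010 → 1, fb=0
77: 11101100100 → 1, fb=0
78: 11011001000 → 1, fb=1
79: 10110010001 → 1, fb=0
80: 01100100010 → 0, fb=1
81: 11001000101 → 1, fb=1
82: 10010001011 → 1, fb=1
83: 00100010111 → 0, fb=1
84: 01000101111 → 0, fb=0
85: 10001011110 → 1, fb=1
86: 00010111101 → 0, fb=0
87: 00101111010 → 0, fb=1
88: 01011110101 → 0, fb=0
89: 10111101010 → 1, fb=0
90: 01111010100 → 0, fb=1
91: 11110101001 → 1, fb=0
92: 11101010010 → 1, fb=0
93: 11010100100 → 1, fb=1
94: 10101001001 → 1, fb=0
95: 01010010010 → 0, fb=0
96: 10100100100 → 1, fb=0
97: 01001001000 → 0, fb=0
98: 10010010000 → 1, fb=1
99: 00100100001 → 0, fb=1
100: 01001000011 → 0, fb=0
101: 10010000110 → 1, fb=1
102: 00100001101 → 0, fb=1
103: 01000011011 → 0, fb=0
104: 10000110110 → 1, fb=1
105: 00001101101 → 0, fb=0
106: 00011011010 → 0, fb=0
107: 00110110100 → 0, fb=1
108: 01101101001 → 0, fb=1
109: 11011010011 → 1, fb=1
110: 10110100111 → 1, fb=0
111: 01101001110 → 0, fb=1
112: 11010011101 → 1, fb=1
113: 10100111011 → 1, fb=0
114: 01001110110 → 0, fb=0
115: 10011101100 → 1, fb=1
116: 00111011001 → 0, fb=1
117: 01110110011 → 0, fb=1
118: 11101100111 → 1, fb=0
119: 11011001110 → 1, fb=1
120: 10110011101 → 1, fb=0
121: 01100111010 → 0, fb=1
122: 11001110101 → 1, fb=1
123: 10011101011 → 1, fb=1
124: 00111010111 → 0, fb=1
125: 01110101111 → 0, fb=1
126: 11101011111 → 1, fb=0
127: 11010111110 → 1, fb=1

11111011101000101010010100000110001000111101010110010000011110100011001001011111011001000101111010100100100001101101001110110011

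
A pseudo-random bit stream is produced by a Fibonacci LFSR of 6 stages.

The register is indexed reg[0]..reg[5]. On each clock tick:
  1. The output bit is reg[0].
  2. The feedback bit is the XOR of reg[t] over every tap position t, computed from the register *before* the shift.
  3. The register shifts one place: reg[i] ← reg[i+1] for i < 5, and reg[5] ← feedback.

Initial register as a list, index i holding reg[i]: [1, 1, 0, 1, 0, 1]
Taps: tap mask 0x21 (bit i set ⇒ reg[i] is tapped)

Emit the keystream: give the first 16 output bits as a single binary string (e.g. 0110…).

tick  register→output (feedback)
  0  110101→1 (0)
  1  101010→1 (1)
  2  010101→0 (1)
  3  101011→1 (0)
  4  010110→0 (0)
  5  101100→1 (1)
  6  011001→0 (1)
  7  110011→1 (0)
  8  100110→1 (1)
  9  001101→0 (1)
 10  011011→0 (1)
 11  110111→1 (0)
 12  101110→1 (1)
 13  011101→0 (1)
 14  111011→1 (0)
 15  110110→1 (1)

1101010110011011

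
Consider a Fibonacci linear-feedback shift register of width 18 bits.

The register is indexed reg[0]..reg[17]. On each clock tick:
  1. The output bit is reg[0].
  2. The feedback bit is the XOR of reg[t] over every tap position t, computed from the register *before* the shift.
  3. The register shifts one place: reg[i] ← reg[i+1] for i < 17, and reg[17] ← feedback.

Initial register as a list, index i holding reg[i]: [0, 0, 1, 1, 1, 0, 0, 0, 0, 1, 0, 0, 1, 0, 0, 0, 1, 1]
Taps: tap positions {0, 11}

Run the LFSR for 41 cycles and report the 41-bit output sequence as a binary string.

step | reg (before) | out | fb
   0 | 001110000100100011 | 0 | 0
   1 | 011100001001000110 | 0 | 1
   2 | 111000010010001101 | 1 | 1
   3 | 110000100100011011 | 1 | 1
   4 | 100001001000110111 | 1 | 1
   5 | 000010010001101111 | 0 | 1
   6 | 000100100011011111 | 0 | 1
   7 | 001001000110111111 | 0 | 0
   8 | 010010001101111110 | 0 | 1
   9 | 100100011011111101 | 1 | 0
  10 | 001000110111111010 | 0 | 1
  11 | 010001101111110101 | 0 | 1
  12 | 100011011111101011 | 1 | 0
  13 | 000110111111010110 | 0 | 1
  14 | 001101111110101101 | 0 | 0
  15 | 011011111101011010 | 0 | 1
  16 | 110111111010110101 | 1 | 1
  17 | 101111110101101011 | 1 | 0
  18 | 011111101011010110 | 0 | 1
  19 | 111111010110101101 | 1 | 1
  20 | 111110101101011011 | 1 | 0
  21 | 111101011010110110 | 1 | 1
  22 | 111010110101101101 | 1 | 0
  23 | 110101101011011010 | 1 | 0
  24 | 101011010110110100 | 1 | 1
  25 | 010110101101101001 | 0 | 1
  26 | 101101011011010011 | 1 | 0
  27 | 011010110110100110 | 0 | 0
  28 | 110101101101001100 | 1 | 0
  29 | 101011011010011000 | 1 | 1
  30 | 010110110100110001 | 0 | 0
  31 | 101101101001100010 | 1 | 0
  32 | 011011010011000100 | 0 | 1
  33 | 110110100110001001 | 1 | 1
  34 | 101101001100010011 | 1 | 1
  35 | 011010011000100111 | 0 | 0
  36 | 110100110001001110 | 1 | 0
  37 | 101001100010011100 | 1 | 1
  38 | 010011000100111001 | 0 | 0
  39 | 100110001001110010 | 1 | 0
  40 | 001100010011100100 | 0 | 1

00111000010010001101111110101101011011010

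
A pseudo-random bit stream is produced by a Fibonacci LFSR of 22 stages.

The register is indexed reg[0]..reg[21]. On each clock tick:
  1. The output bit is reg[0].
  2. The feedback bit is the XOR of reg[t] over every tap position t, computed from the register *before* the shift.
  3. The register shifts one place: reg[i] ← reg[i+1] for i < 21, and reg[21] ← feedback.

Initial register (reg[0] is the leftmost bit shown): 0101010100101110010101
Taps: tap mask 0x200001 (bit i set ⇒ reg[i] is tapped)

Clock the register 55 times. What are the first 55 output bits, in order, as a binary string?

step | reg (before) | out | fb
   0 | 0101010100101110010101 | 0 | 1
   1 | 1010101001011100101011 | 1 | 0
   2 | 0101010010111001010110 | 0 | 0
   3 | 1010100101110010101100 | 1 | 1
   4 | 0101001011100101011001 | 0 | 1
   5 | 1010010111001010110011 | 1 | 0
   6 | 0100101110010101100110 | 0 | 0
   7 | 1001011100101011001100 | 1 | 1
   8 | 0010111001010110011001 | 0 | 1
   9 | 0101110010101100110011 | 0 | 1
  10 | 1011100101011001100111 | 1 | 0
  11 | 0111001010110011001110 | 0 | 0
  12 | 1110010101100110011100 | 1 | 1
  13 | 1100101011001100111001 | 1 | 0
  14 | 1001010110011001110010 | 1 | 1
  15 | 0010101100110011100101 | 0 | 1
  16 | 0101011001100111001011 | 0 | 1
  17 | 1010110011001110010111 | 1 | 0
  18 | 0101100110011100101110 | 0 | 0
  19 | 1011001100111001011100 | 1 | 1
  20 | 0110011001110010111001 | 0 | 1
  21 | 1100110011100101110011 | 1 | 0
  22 | 1001100111001011100110 | 1 | 1
  23 | 0011001110010111001101 | 0 | 1
  24 | 0110011100101110011011 | 0 | 1
  25 | 1100111001011100110111 | 1 | 0
  26 | 1001110010111001101110 | 1 | 1
  27 | 0011100101110011011101 | 0 | 1
  28 | 0111001011100110111011 | 0 | 1
  29 | 1110010111001101110111 | 1 | 0
  30 | 1100101110011011101110 | 1 | 1
  31 | 1001011100110111011101 | 1 | 0
  32 | 0010111001101110111010 | 0 | 0
  33 | 0101110011011101110100 | 0 | 0
  34 | 1011100110111011101000 | 1 | 1
  35 | 0111001101110111010001 | 0 | 1
  36 | 1110011011101110100011 | 1 | 0
  37 | 1100110111011101000110 | 1 | 1
  38 | 1001101110111010001101 | 1 | 0
  39 | 0011011101110100011010 | 0 | 0
  40 | 0110111011101000110100 | 0 | 0
  41 | 1101110111010001101000 | 1 | 1
  42 | 1011101110100011010001 | 1 | 0
  43 | 0111011101000110100010 | 0 | 0
  44 | 1110111010001101000100 | 1 | 1
  45 | 1101110100011010001001 | 1 | 0
  46 | 1011101000110100010010 | 1 | 1
  47 | 0111010001101000100101 | 0 | 1
  48 | 1110100011010001001011 | 1 | 0
  49 | 1101000110100010010110 | 1 | 1
  50 | 1010001101000100101101 | 1 | 0
  51 | 0100011010001001011010 | 0 | 0
  52 | 1000110100010010110100 | 1 | 1
  53 | 0001101000100101101001 | 0 | 1
  54 | 0011010001001011010011 | 0 | 1

0101010100101110010101100110011100101110011011101110100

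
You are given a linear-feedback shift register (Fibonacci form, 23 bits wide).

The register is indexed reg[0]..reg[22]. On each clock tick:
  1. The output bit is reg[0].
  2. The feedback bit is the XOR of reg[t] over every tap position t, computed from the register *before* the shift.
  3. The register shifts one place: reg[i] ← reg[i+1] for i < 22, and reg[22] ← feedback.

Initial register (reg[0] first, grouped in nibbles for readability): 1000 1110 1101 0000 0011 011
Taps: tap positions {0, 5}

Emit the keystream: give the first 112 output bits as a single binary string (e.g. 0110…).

1000111011010000001101101010100110101101110001110011100000101010010000000111101011000100100111100100010010101110

k : reg_k → out_k, fb_k
0: 10001110110100000011011 → 1, fb=0
1: 00011101101000000110110 → 0, fb=1
2: 00111011010000001101101 → 0, fb=0
3: 01110110100000011011010 → 0, fb=1
4: 11101101000000110110101 → 1, fb=0
5: 11011010000001101101010 → 1, fb=1
6: 10110100000011011010101 → 1, fb=0
7: 01101000000110110101010 → 0, fb=0
8: 11010000001101101010100 → 1, fb=1
9: 10100000011011010101001 → 1, fb=1
10: 01000000110110101010011 → 0, fb=0
11: 10000001101101010100110 → 1, fb=1
12: 00000011011010101001101 → 0, fb=0
13: 00000110110101010011010 → 0, fb=1
14: 00001101101010100110101 → 0, fb=1
15: 00011011010101001101011 → 0, fb=0
16: 00110110101010011010110 → 0, fb=1
17: 01101101010100110101101 → 0, fb=1
18: 11011010101001101011011 → 1, fb=1
19: 10110101010011010110111 → 1, fb=0
20: 01101010100110101101110 → 0, fb=0
21: 11010101001101011011100 → 1, fb=0
22: 10101010011010110111000 → 1, fb=1
23: 01010100110101101110001 → 0, fb=1
24: 10101001101011011100011 → 1, fb=1
25: 01010011010110111000111 → 0, fb=0
26: 10100110101101110001110 → 1, fb=0
27: 01001101011011100011100 → 0, fb=1
28: 10011010110111000111001 → 1, fb=1
29: 00110101101110001110011 → 0, fb=1
30: 01101011011100011100111 → 0, fb=0
31: 11010110111000111001110 → 1, fb=0
32: 10101101110001110011100 → 1, fb=0
33: 01011011100011100111000 → 0, fb=0
34: 10110111000111001110000 → 1, fb=0
35: 01101110001110011100000 → 0, fb=1
36: 11011100011100111000001 → 1, fb=0
37: 10111000111001110000010 → 1, fb=1
38: 01110001110011100000101 → 0, fb=0
39: 11100011100111000001010 → 1, fb=1
40: 11000111001110000010101 → 1, fb=0
41: 10001110011100000101010 → 1, fb=0
42: 00011100111000001010100 → 0, fb=1
43: 00111001110000010101001 → 0, fb=0
44: 01110011100000101010010 → 0, fb=0
45: 11100111000001010100100 → 1, fb=0
46: 11001110000010101001000 → 1, fb=0
47: 10011100000101010010000 → 1, fb=0
48: 00111000001010100100000 → 0, fb=0
49: 01110000010101001000000 → 0, fb=0
50: 11100000101010010000000 → 1, fb=1
51: 11000001010100100000001 → 1, fb=1
52: 10000010101001000000011 → 1, fb=1
53: 00000101010010000000111 → 0, fb=1
54: 00001010100100000001111 → 0, fb=0
55: 00010101001000000011110 → 0, fb=1
56: 00101010010000000111101 → 0, fb=0
57: 01010100100000001111010 → 0, fb=1
58: 10101001000000011110101 → 1, fb=1
59: 01010010000000111101011 → 0, fb=0
60: 10100100000001111010110 → 1, fb=0
61: 01001000000011110101100 → 0, fb=0
62: 10010000000111101011000 → 1, fb=1
63: 00100000001111010110001 → 0, fb=0
64: 01000000011110101100010 → 0, fb=0
65: 10000000111101011000100 → 1, fb=1
66: 00000001111010110001001 → 0, fb=0
67: 00000011110101100010010 → 0, fb=0
68: 00000111101011000100100 → 0, fb=1
69: 00001111010110001001001 → 0, fb=1
70: 00011110101100010010011 → 0, fb=1
71: 00111101011000100100111 → 0, fb=1
72: 01111010110001001001111 → 0, fb=0
73: 11110101100010010011110 → 1, fb=0
74: 11101011000100100111100 → 1, fb=1
75: 11010110001001001111001 → 1, fb=0
76: 10101100010010011110010 → 1, fb=0
77: 01011000100100111100100 → 0, fb=0
78: 10110001001001111001000 → 1, fb=1
79: 01100010010011110010001 → 0, fb=0
80: 11000100100111100100010 → 1, fb=0
81: 10001001001111001000100 → 1, fb=1
82: 00010010011110010001001 → 0, fb=0
83: 00100100111100100010010 → 0, fb=1
84: 01001001111001000100101 → 0, fb=0
85: 10010011110010001001010 → 1, fb=1
86: 00100111100100010010101 → 0, fb=1
87: 01001111001000100101011 → 0, fb=1
88: 10011110010001001010111 → 1, fb=0
89: 00111100100010010101110 → 0, fb=1
90: 01111001000100101011101 → 0, fb=0
91: 11110010001001010111010 → 1, fb=1
92: 11100100010010101110101 → 1, fb=0
93: 11001000100101011101010 → 1, fb=1
94: 10010001001010111010101 → 1, fb=1
95: 00100010010101110101011 → 0, fb=0
96: 01000100101011101010110 → 0, fb=1
97: 10001001010111010101101 → 1, fb=1
98: 00010010101110101011011 → 0, fb=0
99: 00100101011101010110110 → 0, fb=1
100: 01001010111010101101101 → 0, fb=0
101: 10010101110101011011010 → 1, fb=0
102: 00101011101010110110100 → 0, fb=0
103: 01010111010101101101000 → 0, fb=1
104: 10101110101011011010001 → 1, fb=0
105: 01011101010110110100010 → 0, fb=1
106: 10111010101101101000101 → 1, fb=1
107: 01110101011011010001011 → 0, fb=1
108: 11101010110110100010111 → 1, fb=1
109: 11010101101101000101111 → 1, fb=0
110: 10101011011010001011110 → 1, fb=1
111: 01010110110100010111101 → 0, fb=1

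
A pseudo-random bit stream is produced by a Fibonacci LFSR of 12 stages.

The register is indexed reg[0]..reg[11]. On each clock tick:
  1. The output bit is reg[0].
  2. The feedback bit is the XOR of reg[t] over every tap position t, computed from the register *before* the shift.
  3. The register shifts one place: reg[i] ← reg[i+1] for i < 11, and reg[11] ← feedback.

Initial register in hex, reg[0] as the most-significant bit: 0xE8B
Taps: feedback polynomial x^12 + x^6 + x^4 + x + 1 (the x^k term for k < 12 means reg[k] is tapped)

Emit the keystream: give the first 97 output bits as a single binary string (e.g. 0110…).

k : reg_k → out_k, fb_k
0: 111010001011 → 1, fb=1
1: 110100010111 → 1, fb=0
2: 101000101110 → 1, fb=0
3: 010001011100 → 0, fb=1
4: 100010111001 → 1, fb=1
5: 000101110011 → 0, fb=1
6: 001011100111 → 0, fb=0
7: 010111001110 → 0, fb=0
8: 101110011100 → 1, fb=0
9: 011100111000 → 0, fb=0
10: 111001110000 → 1, fb=1
11: 110011100001 → 1, fb=0
12: 100111000010 → 1, fb=0
13: 001110000100 → 0, fb=1
14: 011100001001 → 0, fb=1
15: 111000010011 → 1, fb=0
16: 110000100110 → 1, fb=1
17: 100001001101 → 1, fb=1
18: 000010011011 → 0, fb=1
19: 000100110111 → 0, fb=1
20: 001001101111 → 0, fb=1
21: 010011011111 → 0, fb=0
22: 100110111110 → 1, fb=1
23: 001101111101 → 0, fb=1
24: 011011111011 → 0, fb=1
25: 110111110111 → 1, fb=0
26: 101111101110 → 1, fb=1
27: 011111011101 → 0, fb=0
28: 111110111010 → 1, fb=0
29: 111101110100 → 1, fb=1
30: 111011101001 → 1, fb=0
31: 110111010010 → 1, fb=1
32: 101110100101 → 1, fb=1
33: 011101001011 → 0, fb=1
34: 111010010111 → 1, fb=1
35: 110100101111 → 1, fb=1
36: 101001011111 → 1, fb=1
37: 010010111111 → 0, fb=1
38: 100101111111 → 1, fb=0
39: 001011111110 → 0, fb=0
40: 010111111100 → 0, fb=1
41: 101111111001 → 1, fb=1
42: 011111110011 → 0, fb=1
43: 111111100111 → 1, fb=0
44: 111111001110 → 1, fb=1
45: 111110011101 → 1, fb=1
46: 111100111011 → 1, fb=1
47: 111001110111 → 1, fb=1
48: 110011101111 → 1, fb=0
49: 100111011110 → 1, fb=0
50: 001110111100 → 0, fb=0
51: 011101111000 → 0, fb=0
52: 111011110000 → 1, fb=0
53: 110111100000 → 1, fb=0
54: 101111000000 → 1, fb=0
55: 011110000000 → 0, fb=0
56: 111100000000 → 1, fb=0
57: 111000000000 → 1, fb=0
58: 110000000000 → 1, fb=0
59: 100000000000 → 1, fb=1
60: 000000000001 → 0, fb=0
61: 000000000010 → 0, fb=0
62: 000000000100 → 0, fb=0
63: 000000001000 → 0, fb=0
64: 000000010000 → 0, fb=0
65: 000000100000 → 0, fb=1
66: 000001000001 → 0, fb=0
67: 000010000010 → 0, fb=1
68: 000100000101 → 0, fb=0
69: 001000001010 → 0, fb=0
70: 010000010100 → 0, fb=1
71: 100000101001 → 1, fb=0
72: 000001010010 → 0, fb=0
73: 000010100100 → 0, fb=0
74: 000101001000 → 0, fb=0
75: 001010010000 → 0, fb=1
76: 010100100001 → 0, fb=0
77: 101001000010 → 1, fb=1
78: 010010000101 → 0, fb=0
79: 100100001010 → 1, fb=1
80: 001000010101 → 0, fb=0
81: 010000101010 → 0, fb=0
82: 100001010100 → 1, fb=1
83: 000010101001 → 0, fb=0
84: 000101010010 → 0, fb=0
85: 001010100100 → 0, fb=0
86: 010101001000 → 0, fb=1
87: 101010010001 → 1, fb=0
88: 010100100010 → 0, fb=0
89: 101001000100 → 1, fb=1
90: 010010001001 → 0, fb=0
91: 100100010010 → 1, fb=1
92: 001000100101 → 0, fb=1
93: 010001001011 → 0, fb=1
94: 100010010111 → 1, fb=0
95: 000100101110 → 0, fb=1
96: 001001011101 → 0, fb=0

1110100010111001110000100110111110111010010111111100111011110000000000010000010100100001010100100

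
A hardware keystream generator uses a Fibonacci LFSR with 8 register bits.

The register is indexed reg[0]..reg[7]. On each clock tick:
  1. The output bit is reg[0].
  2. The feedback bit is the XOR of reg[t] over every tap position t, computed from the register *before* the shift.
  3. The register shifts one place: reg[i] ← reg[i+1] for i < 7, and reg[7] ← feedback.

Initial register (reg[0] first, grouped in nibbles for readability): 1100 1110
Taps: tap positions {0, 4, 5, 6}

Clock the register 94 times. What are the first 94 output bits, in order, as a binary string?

step | reg (before) | out | fb
   0 | 11001110 | 1 | 0
   1 | 10011100 | 1 | 1
   2 | 00111001 | 0 | 1
   3 | 01110011 | 0 | 1
   4 | 11100111 | 1 | 1
   5 | 11001111 | 1 | 0
   6 | 10011110 | 1 | 0
   7 | 00111100 | 0 | 0
   8 | 01111000 | 0 | 1
   9 | 11110001 | 1 | 1
  10 | 11100011 | 1 | 0
  11 | 11000110 | 1 | 1
  12 | 10001101 | 1 | 1
  13 | 00011011 | 0 | 0
  14 | 00110110 | 0 | 0
  15 | 01101100 | 0 | 0
  16 | 11011000 | 1 | 0
  17 | 10110000 | 1 | 1
  18 | 01100001 | 0 | 0
  19 | 11000010 | 1 | 0
  20 | 10000100 | 1 | 0
  21 | 00001000 | 0 | 1
  22 | 00010001 | 0 | 0
  23 | 00100010 | 0 | 1
  24 | 01000101 | 0 | 1
  25 | 10001011 | 1 | 1
  26 | 00010111 | 0 | 0
  27 | 00101110 | 0 | 1
  28 | 01011101 | 0 | 0
  29 | 10111010 | 1 | 1
  30 | 01110101 | 0 | 1
  31 | 11101011 | 1 | 1
  32 | 11010111 | 1 | 1
  33 | 10101111 | 1 | 0
  34 | 01011110 | 0 | 1
  35 | 10111101 | 1 | 1
  36 | 01111011 | 0 | 0
  37 | 11110110 | 1 | 1
  38 | 11101101 | 1 | 1
  39 | 11011011 | 1 | 1
  40 | 10110111 | 1 | 1
  41 | 01101111 | 0 | 1
  42 | 11011111 | 1 | 0
  43 | 10111110 | 1 | 0
  44 | 01111100 | 0 | 0
  45 | 11111000 | 1 | 0
  46 | 11110000 | 1 | 1
  47 | 11100001 | 1 | 1
  48 | 11000011 | 1 | 0
  49 | 10000110 | 1 | 1
  50 | 00001101 | 0 | 0
  51 | 00011010 | 0 | 0
  52 | 00110100 | 0 | 1
  53 | 01101001 | 0 | 1
  54 | 11010011 | 1 | 0
  55 | 10100110 | 1 | 1
  56 | 01001101 | 0 | 0
  57 | 10011010 | 1 | 1
  58 | 00110101 | 0 | 1
  59 | 01101011 | 0 | 0
  60 | 11010110 | 1 | 1
  61 | 10101101 | 1 | 1
  62 | 01011011 | 0 | 0
  63 | 10110110 | 1 | 1
  64 | 01101101 | 0 | 0
  65 | 11011010 | 1 | 1
  66 | 10110101 | 1 | 0
  67 | 01101010 | 0 | 0
  68 | 11010100 | 1 | 0
  69 | 10101000 | 1 | 0
  70 | 01010000 | 0 | 0
  71 | 10100000 | 1 | 1
  72 | 01000001 | 0 | 0
  73 | 10000010 | 1 | 0
  74 | 00000100 | 0 | 1
  75 | 00001001 | 0 | 1
  76 | 00010011 | 0 | 1
  77 | 00100111 | 0 | 0
  78 | 01001110 | 0 | 1
  79 | 10011101 | 1 | 1
  80 | 00111011 | 0 | 0
  81 | 01110110 | 0 | 0
  82 | 11101100 | 1 | 1
  83 | 11011001 | 1 | 0
  84 | 10110010 | 1 | 0
  85 | 01100100 | 0 | 1
  86 | 11001001 | 1 | 0
  87 | 10010010 | 1 | 0
  88 | 00100100 | 0 | 1
  89 | 01001001 | 0 | 1
  90 | 10010011 | 1 | 0
  91 | 00100110 | 0 | 0
  92 | 01001100 | 0 | 0
  93 | 10011000 | 1 | 0

1100111001111000110110000100010111010111101101111100001101001101011011010100000100111011001001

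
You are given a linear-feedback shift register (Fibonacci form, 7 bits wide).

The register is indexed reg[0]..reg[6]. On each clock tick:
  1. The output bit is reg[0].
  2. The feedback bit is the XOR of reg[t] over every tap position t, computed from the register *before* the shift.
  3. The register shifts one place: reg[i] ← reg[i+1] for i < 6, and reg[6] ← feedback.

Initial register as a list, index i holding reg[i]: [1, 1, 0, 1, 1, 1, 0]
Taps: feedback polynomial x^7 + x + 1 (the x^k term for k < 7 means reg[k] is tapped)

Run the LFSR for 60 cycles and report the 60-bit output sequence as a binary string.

110111001100101010111111100000010000011000010100011110010001

step | reg (before) | out | fb
   0 | 1101110 | 1 | 0
   1 | 1011100 | 1 | 1
   2 | 0111001 | 0 | 1
   3 | 1110011 | 1 | 0
   4 | 1100110 | 1 | 0
   5 | 1001100 | 1 | 1
   6 | 0011001 | 0 | 0
   7 | 0110010 | 0 | 1
   8 | 1100101 | 1 | 0
   9 | 1001010 | 1 | 1
  10 | 0010101 | 0 | 0
  11 | 0101010 | 0 | 1
  12 | 1010101 | 1 | 1
  13 | 0101011 | 0 | 1
  14 | 1010111 | 1 | 1
  15 | 0101111 | 0 | 1
  16 | 1011111 | 1 | 1
  17 | 0111111 | 0 | 1
  18 | 1111111 | 1 | 0
  19 | 1111110 | 1 | 0
  20 | 1111100 | 1 | 0
  21 | 1111000 | 1 | 0
  22 | 1110000 | 1 | 0
  23 | 1100000 | 1 | 0
  24 | 1000000 | 1 | 1
  25 | 0000001 | 0 | 0
  26 | 0000010 | 0 | 0
  27 | 0000100 | 0 | 0
  28 | 0001000 | 0 | 0
  29 | 0010000 | 0 | 0
  30 | 0100000 | 0 | 1
  31 | 1000001 | 1 | 1
  32 | 0000011 | 0 | 0
  33 | 0000110 | 0 | 0
  34 | 0001100 | 0 | 0
  35 | 0011000 | 0 | 0
  36 | 0110000 | 0 | 1
  37 | 1100001 | 1 | 0
  38 | 1000010 | 1 | 1
  39 | 0000101 | 0 | 0
  40 | 0001010 | 0 | 0
  41 | 0010100 | 0 | 0
  42 | 0101000 | 0 | 1
  43 | 1010001 | 1 | 1
  44 | 0100011 | 0 | 1
  45 | 1000111 | 1 | 1
  46 | 0001111 | 0 | 0
  47 | 0011110 | 0 | 0
  48 | 0111100 | 0 | 1
  49 | 1111001 | 1 | 0
  50 | 1110010 | 1 | 0
  51 | 1100100 | 1 | 0
  52 | 1001000 | 1 | 1
  53 | 0010001 | 0 | 0
  54 | 0100010 | 0 | 1
  55 | 1000101 | 1 | 1
  56 | 0001011 | 0 | 0
  57 | 0010110 | 0 | 0
  58 | 0101100 | 0 | 1
  59 | 1011001 | 1 | 1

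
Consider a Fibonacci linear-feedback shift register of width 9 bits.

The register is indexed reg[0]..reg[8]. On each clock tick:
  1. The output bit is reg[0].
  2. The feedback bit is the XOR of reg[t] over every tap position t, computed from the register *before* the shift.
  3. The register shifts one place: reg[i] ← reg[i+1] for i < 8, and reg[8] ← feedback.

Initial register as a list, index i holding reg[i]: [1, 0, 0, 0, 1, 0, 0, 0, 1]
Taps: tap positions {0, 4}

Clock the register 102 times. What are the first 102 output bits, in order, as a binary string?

100010001000000001000010001100001001110010101011000011011110100110111001000101000010101101001111110110

tick  register→output (feedback)
  0  100010001→1 (0)
  1  000100010→0 (0)
  2  001000100→0 (0)
  3  010001000→0 (0)
  4  100010000→1 (0)
  5  000100000→0 (0)
  6  001000000→0 (0)
  7  010000000→0 (0)
  8  100000000→1 (1)
  9  000000001→0 (0)
 10  000000010→0 (0)
 11  000000100→0 (0)
 12  000001000→0 (0)
 13  000010000→0 (1)
 14  000100001→0 (0)
 15  001000010→0 (0)
 16  010000100→0 (0)
 17  100001000→1 (1)
 18  000010001→0 (1)
 19  000100011→0 (0)
 20  001000110→0 (0)
 21  010001100→0 (0)
 22  100011000→1 (0)
 23  000110000→0 (1)
 24  001100001→0 (0)
 25  011000010→0 (0)
 26  110000100→1 (1)
 27  100001001→1 (1)
 28  000010011→0 (1)
 29  000100111→0 (0)
 30  001001110→0 (0)
 31  010011100→0 (1)
 32  100111001→1 (0)
 33  001110010→0 (1)
 34  011100101→0 (0)
 35  111001010→1 (1)
 36  110010101→1 (0)
 37  100101010→1 (1)
 38  001010101→0 (1)
 39  010101011→0 (0)
 40  101010110→1 (0)
 41  010101100→0 (0)
 42  101011000→1 (0)
 43  010110000→0 (1)
 44  101100001→1 (1)
 45  011000011→0 (0)
 46  110000110→1 (1)
 47  100001101→1 (1)
 48  000011011→0 (1)
 49  000110111→0 (1)
 50  001101111→0 (0)
 51  011011110→0 (1)
 52  110111101→1 (0)
 53  101111010→1 (0)
 54  011110100→0 (1)
 55  111101001→1 (1)
 56  111010011→1 (0)
 57  110100110→1 (1)
 58  101001101→1 (1)
 59  010011011→0 (1)
 60  100110111→1 (0)
 61  001101110→0 (0)
 62  011011100→0 (1)
 63  110111001→1 (0)
 64  101110010→1 (0)
 65  011100100→0 (0)
 66  111001000→1 (1)
 67  110010001→1 (0)
 68  100100010→1 (1)
 69  001000101→0 (0)
 70  010001010→0 (0)
 71  100010100→1 (0)
 72  000101000→0 (0)
 73  001010000→0 (1)
 74  010100001→0 (0)
 75  101000010→1 (1)
 76  010000101→0 (0)
 77  100001010→1 (1)
 78  000010101→0 (1)
 79  000101011→0 (0)
 80  001010110→0 (1)
 81  010101101→0 (0)
 82  101011010→1 (0)
 83  010110100→0 (1)
 84  101101001→1 (1)
 85  011010011→0 (1)
 86  110100111→1 (1)
 87  101001111→1 (1)
 88  010011111→0 (1)
 89  100111111→1 (0)
 90  001111110→0 (1)
 91  011111101→0 (1)
 92  111111011→1 (0)
 93  111110110→1 (0)
 94  111101100→1 (1)
 95  111011001→1 (0)
 96  110110010→1 (0)
 97  101100100→1 (1)
 98  011001001→0 (0)
 99  110010010→1 (0)
100  100100100→1 (1)
101  001001001→0 (0)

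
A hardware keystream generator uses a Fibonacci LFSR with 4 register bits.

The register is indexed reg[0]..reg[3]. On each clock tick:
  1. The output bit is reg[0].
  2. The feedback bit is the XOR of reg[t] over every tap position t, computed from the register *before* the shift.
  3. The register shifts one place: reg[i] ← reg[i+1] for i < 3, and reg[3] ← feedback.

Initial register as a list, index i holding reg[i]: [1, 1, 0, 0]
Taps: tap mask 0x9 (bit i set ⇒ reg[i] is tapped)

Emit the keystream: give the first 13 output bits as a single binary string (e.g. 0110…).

1100100011110

k : reg_k → out_k, fb_k
0: 1100 → 1, fb=1
1: 1001 → 1, fb=0
2: 0010 → 0, fb=0
3: 0100 → 0, fb=0
4: 1000 → 1, fb=1
5: 0001 → 0, fb=1
6: 0011 → 0, fb=1
7: 0111 → 0, fb=1
8: 1111 → 1, fb=0
9: 1110 → 1, fb=1
10: 1101 → 1, fb=0
11: 1010 → 1, fb=1
12: 0101 → 0, fb=1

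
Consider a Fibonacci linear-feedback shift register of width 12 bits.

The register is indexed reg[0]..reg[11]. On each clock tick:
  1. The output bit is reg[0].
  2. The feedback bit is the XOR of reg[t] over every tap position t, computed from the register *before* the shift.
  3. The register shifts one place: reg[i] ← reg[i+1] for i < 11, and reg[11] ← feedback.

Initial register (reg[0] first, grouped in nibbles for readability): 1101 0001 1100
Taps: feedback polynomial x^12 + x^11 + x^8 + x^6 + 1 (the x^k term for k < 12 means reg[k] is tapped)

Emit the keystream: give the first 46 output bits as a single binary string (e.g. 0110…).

k : reg_k → out_k, fb_k
0: 110100011100 → 1, fb=0
1: 101000111000 → 1, fb=1
2: 010001110001 → 0, fb=0
3: 100011100010 → 1, fb=0
4: 000111000100 → 0, fb=0
5: 001110001000 → 0, fb=1
6: 011100010001 → 0, fb=1
7: 111000100011 → 1, fb=1
8: 110001000111 → 1, fb=0
9: 100010001110 → 1, fb=0
10: 000100011100 → 0, fb=1
11: 001000111001 → 0, fb=1
12: 010001110011 → 0, fb=0
13: 100011100110 → 1, fb=0
14: 000111001100 → 0, fb=1
15: 001110011001 → 0, fb=0
16: 011100110010 → 0, fb=1
17: 111001100101 → 1, fb=1
18: 110011001011 → 1, fb=1
19: 100110010111 → 1, fb=0
20: 001100101110 → 0, fb=0
21: 011001011100 → 0, fb=1
22: 110010111001 → 1, fb=0
23: 100101110010 → 1, fb=0
24: 001011100100 → 0, fb=1
25: 010111001001 → 0, fb=0
26: 101110010010 → 1, fb=1
27: 011100100101 → 0, fb=0
28: 111001001010 → 1, fb=0
29: 110010010100 → 1, fb=1
30: 100100101001 → 1, fb=0
31: 001001010010 → 0, fb=0
32: 010010100100 → 0, fb=1
33: 100101001001 → 1, fb=1
34: 001010010011 → 0, fb=1
35: 010100100111 → 0, fb=0
36: 101001001110 → 1, fb=0
37: 010010011100 → 0, fb=1
38: 100100111001 → 1, fb=0
39: 001001110010 → 0, fb=1
40: 010011100101 → 0, fb=0
41: 100111001010 → 1, fb=0
42: 001110010100 → 0, fb=0
43: 011100101000 → 0, fb=0
44: 111001010000 → 1, fb=1
45: 110010100001 → 1, fb=1

1101000111000100011100110010111001001010010011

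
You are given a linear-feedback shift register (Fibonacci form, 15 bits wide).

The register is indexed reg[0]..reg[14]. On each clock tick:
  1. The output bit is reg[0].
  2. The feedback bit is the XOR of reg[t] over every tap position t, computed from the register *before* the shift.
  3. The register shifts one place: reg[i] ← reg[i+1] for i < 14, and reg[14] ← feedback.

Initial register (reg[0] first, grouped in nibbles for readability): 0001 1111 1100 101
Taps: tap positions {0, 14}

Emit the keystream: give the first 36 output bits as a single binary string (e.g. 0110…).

000111111100101111010101000110101100

tick  register→output (feedback)
  0  000111111100101→0 (1)
  1  001111111001011→0 (1)
  2  011111110010111→0 (1)
  3  111111100101111→1 (0)
  4  111111001011110→1 (1)
  5  111110010111101→1 (0)
  6  111100101111010→1 (1)
  7  111001011110101→1 (0)
  8  110010111101010→1 (1)
  9  100101111010101→1 (0)
 10  001011110101010→0 (0)
 11  010111101010100→0 (0)
 12  101111010101000→1 (1)
 13  011110101010001→0 (1)
 14  111101010100011→1 (0)
 15  111010101000110→1 (1)
 16  110101010001101→1 (0)
 17  101010100011010→1 (1)
 18  010101000110101→0 (1)
 19  101010001101011→1 (0)
 20  010100011010110→0 (0)
 21  101000110101100→1 (1)
 22  010001101011001→0 (1)
 23  100011010110011→1 (0)
 24  000110101100110→0 (0)
 25  001101011001100→0 (0)
 26  011010110011000→0 (0)
 27  110101100110000→1 (1)
 28  101011001100001→1 (0)
 29  010110011000010→0 (0)
 30  101100110000100→1 (1)
 31  011001100001001→0 (1)
 32  110011000010011→1 (0)
 33  100110000100110→1 (1)
 34  001100001001101→0 (1)
 35  011000010011011→0 (1)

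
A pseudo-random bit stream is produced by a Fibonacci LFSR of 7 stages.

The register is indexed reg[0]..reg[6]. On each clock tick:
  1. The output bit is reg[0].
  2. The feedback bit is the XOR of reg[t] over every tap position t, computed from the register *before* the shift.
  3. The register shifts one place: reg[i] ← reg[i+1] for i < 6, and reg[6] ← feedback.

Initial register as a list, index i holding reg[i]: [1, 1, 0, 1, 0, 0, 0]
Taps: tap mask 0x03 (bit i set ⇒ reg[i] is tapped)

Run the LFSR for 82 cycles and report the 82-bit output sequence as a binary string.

1101000011100010010011011010110111101100011010010111011100110010101011111110000001

tick  register→output (feedback)
  0  1101000→1 (0)
  1  1010000→1 (1)
  2  0100001→0 (1)
  3  1000011→1 (1)
  4  0000111→0 (0)
  5  0001110→0 (0)
  6  0011100→0 (0)
  7  0111000→0 (1)
  8  1110001→1 (0)
  9  1100010→1 (0)
 10  1000100→1 (1)
 11  0001001→0 (0)
 12  0010010→0 (0)
 13  0100100→0 (1)
 14  1001001→1 (1)
 15  0010011→0 (0)
 16  0100110→0 (1)
 17  1001101→1 (1)
 18  0011011→0 (0)
 19  0110110→0 (1)
 20  1101101→1 (0)
 21  1011010→1 (1)
 22  0110101→0 (1)
 23  1101011→1 (0)
 24  1010110→1 (1)
 25  0101101→0 (1)
 26  1011011→1 (1)
 27  0110111→0 (1)
 28  1101111→1 (0)
 29  1011110→1 (1)
 30  0111101→0 (1)
 31  1111011→1 (0)
 32  1110110→1 (0)
 33  1101100→1 (0)
 34  1011000→1 (1)
 35  0110001→0 (1)
 36  1100011→1 (0)
 37  1000110→1 (1)
 38  0001101→0 (0)
 39  0011010→0 (0)
 40  0110100→0 (1)
 41  1101001→1 (0)
 42  1010010→1 (1)
 43  0100101→0 (1)
 44  1001011→1 (1)
 45  0010111→0 (0)
 46  0101110→0 (1)
 47  1011101→1 (1)
 48  0111011→0 (1)
 49  1110111→1 (0)
 50  1101110→1 (0)
 51  1011100→1 (1)
 52  0111001→0 (1)
 53  1110011→1 (0)
 54  1100110→1 (0)
 55  1001100→1 (1)
 56  0011001→0 (0)
 57  0110010→0 (1)
 58  1100101→1 (0)
 59  1001010→1 (1)
 60  0010101→0 (0)
 61  0101010→0 (1)
 62  1010101→1 (1)
 63  0101011→0 (1)
 64  1010111→1 (1)
 65  0101111→0 (1)
 66  1011111→1 (1)
 67  0111111→0 (1)
 68  1111111→1 (0)
 69  1111110→1 (0)
 70  1111100→1 (0)
 71  1111000→1 (0)
 72  1110000→1 (0)
 73  1100000→1 (0)
 74  1000000→1 (1)
 75  0000001→0 (0)
 76  0000010→0 (0)
 77  0000100→0 (0)
 78  0001000→0 (0)
 79  0010000→0 (0)
 80  0100000→0 (1)
 81  1000001→1 (1)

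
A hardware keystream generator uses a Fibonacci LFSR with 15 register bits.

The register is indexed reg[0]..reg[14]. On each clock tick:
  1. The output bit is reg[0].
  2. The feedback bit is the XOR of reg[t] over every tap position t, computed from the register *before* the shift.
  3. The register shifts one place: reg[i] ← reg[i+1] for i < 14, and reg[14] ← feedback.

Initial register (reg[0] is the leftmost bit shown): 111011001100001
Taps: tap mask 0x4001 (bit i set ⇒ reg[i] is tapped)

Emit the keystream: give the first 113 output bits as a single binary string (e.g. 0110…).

tick  register→output (feedback)
  0  111011001100001→1 (0)
  1  110110011000010→1 (1)
  2  101100110000101→1 (0)
  3  011001100001010→0 (0)
  4  110011000010100→1 (1)
  5  100110000101001→1 (0)
  6  001100001010010→0 (0)
  7  011000010100100→0 (0)
  8  110000101001000→1 (1)
  9  100001010010001→1 (0)
 10  000010100100010→0 (0)
 11  000101001000100→0 (0)
 12  001010010001000→0 (0)
 13  010100100010000→0 (0)
 14  101001000100000→1 (1)
 15  010010001000001→0 (1)
 16  100100010000011→1 (0)
 17  001000100000110→0 (0)
 18  010001000001100→0 (0)
 19  100010000011000→1 (1)
 20  000100000110001→0 (1)
 21  001000001100011→0 (1)
 22  010000011000111→0 (1)
 23  100000110001111→1 (0)
 24  000001100011110→0 (0)
 25  000011000111100→0 (0)
 26  000110001111000→0 (0)
 27  001100011110000→0 (0)
 28  011000111100000→0 (0)
 29  110001111000000→1 (1)
 30  100011110000001→1 (0)
 31  000111100000010→0 (0)
 32  001111000000100→0 (0)
 33  011110000001000→0 (0)
 34  111100000010000→1 (1)
 35  111000000100001→1 (0)
 36  110000001000010→1 (1)
 37  100000010000101→1 (0)
 38  000000100001010→0 (0)
 39  000001000010100→0 (0)
 40  000010000101000→0 (0)
 41  000100001010000→0 (0)
 42  001000010100000→0 (0)
 43  010000101000000→0 (0)
 44  100001010000000→1 (1)
 45  000010100000001→0 (1)
 46  000101000000011→0 (1)
 47  001010000000111→0 (1)
 48  010100000001111→0 (1)
 49  101000000011111→1 (0)
 50  010000000111110→0 (0)
 51  100000001111100→1 (1)
 52  000000011111001→0 (1)
 53  000000111110011→0 (1)
 54  000001111100111→0 (1)
 55  000011111001111→0 (1)
 56  000111110011111→0 (1)
 57  001111100111111→0 (1)
 58  011111001111111→0 (1)
 59  111110011111111→1 (0)
 60  111100111111110→1 (1)
 61  111001111111101→1 (0)
 62  110011111111010→1 (1)
 63  100111111110101→1 (0)
 64  001111111101010→0 (0)
 65  011111111010100→0 (0)
 66  111111110101000→1 (1)
 67  111111101010001→1 (0)
 68  111111010100010→1 (1)
 69  111110101000101→1 (0)
 70  111101010001010→1 (1)
 71  111010100010101→1 (0)
 72  110101000101010→1 (1)
 73  101010001010101→1 (0)
 74  010100010101010→0 (0)
 75  101000101010100→1 (1)
 76  010001010101001→0 (1)
 77  100010101010011→1 (0)
 78  000101010100110→0 (0)
 79  001010101001100→0 (0)
 80  010101010011000→0 (0)
 81  101010100110000→1 (1)
 82  010101001100001→0 (1)
 83  101010011000011→1 (0)
 84  010100110000110→0 (0)
 85  101001100001100→1 (1)
 86  010011000011001→0 (1)
 87  100110000110011→1 (0)
 88  001100001100110→0 (0)
 89  011000011001100→0 (0)
 90  110000110011000→1 (1)
 91  100001100110001→1 (0)
 92  000011001100010→0 (0)
 93  000110011000100→0 (0)
 94  001100110001000→0 (0)
 95  011001100010000→0 (0)
 96  110011000100000→1 (1)
 97  100110001000001→1 (0)
 98  001100010000010→0 (0)
 99  011000100000100→0 (0)
100  110001000001000→1 (1)
101  100010000010001→1 (0)
102  000100000100010→0 (0)
103  001000001000100→0 (0)
104  010000010001000→0 (0)
105  100000100010000→1 (1)
106  000001000100001→0 (1)
107  000010001000011→0 (1)
108  000100010000111→0 (1)
109  001000100001111→0 (1)
110  010001000011111→0 (1)
111  100010000111111→1 (0)
112  000100001111110→0 (0)

11101100110000101001000100000110001111000000100001010000000111110011111111010100010101010011000011001100010000010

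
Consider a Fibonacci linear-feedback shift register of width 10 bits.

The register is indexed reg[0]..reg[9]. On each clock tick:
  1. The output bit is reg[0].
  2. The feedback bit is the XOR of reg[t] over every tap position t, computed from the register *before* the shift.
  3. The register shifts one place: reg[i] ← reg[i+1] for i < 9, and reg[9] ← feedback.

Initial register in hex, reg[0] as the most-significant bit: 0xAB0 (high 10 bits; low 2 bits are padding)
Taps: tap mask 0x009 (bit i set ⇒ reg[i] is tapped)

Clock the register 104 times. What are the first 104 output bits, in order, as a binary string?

step | reg (before) | out | fb
   0 | 1010101100 | 1 | 1
   1 | 0101011001 | 0 | 1
   2 | 1010110011 | 1 | 1
   3 | 0101100111 | 0 | 1
   4 | 1011001111 | 1 | 0
   5 | 0110011110 | 0 | 0
   6 | 1100111100 | 1 | 1
   7 | 1001111001 | 1 | 0
   8 | 0011110010 | 0 | 1
   9 | 0111100101 | 0 | 1
  10 | 1111001011 | 1 | 0
  11 | 1110010110 | 1 | 1
  12 | 1100101101 | 1 | 1
  13 | 1001011011 | 1 | 0
  14 | 0010110110 | 0 | 0
  15 | 0101101100 | 0 | 1
  16 | 1011011001 | 1 | 0
  17 | 0110110010 | 0 | 0
  18 | 1101100100 | 1 | 0
  19 | 1011001000 | 1 | 0
  20 | 0110010000 | 0 | 0
  21 | 1100100000 | 1 | 1
  22 | 1001000001 | 1 | 0
  23 | 0010000010 | 0 | 0
  24 | 0100000100 | 0 | 0
  25 | 1000001000 | 1 | 1
  26 | 0000010001 | 0 | 0
  27 | 0000100010 | 0 | 0
  28 | 0001000100 | 0 | 1
  29 | 0010001001 | 0 | 0
  30 | 0100010010 | 0 | 0
  31 | 1000100100 | 1 | 1
  32 | 0001001001 | 0 | 1
  33 | 0010010011 | 0 | 0
  34 | 0100100110 | 0 | 0
  35 | 1001001100 | 1 | 0
  36 | 0010011000 | 0 | 0
  37 | 0100110000 | 0 | 0
  38 | 1001100000 | 1 | 0
  39 | 0011000000 | 0 | 1
  40 | 0110000001 | 0 | 0
  41 | 1100000010 | 1 | 1
  42 | 1000000101 | 1 | 1
  43 | 0000001011 | 0 | 0
  44 | 0000010110 | 0 | 0
  45 | 0000101100 | 0 | 0
  46 | 0001011000 | 0 | 1
  47 | 0010110001 | 0 | 0
  48 | 0101100010 | 0 | 1
  49 | 1011000101 | 1 | 0
  50 | 0110001010 | 0 | 0
  51 | 1100010100 | 1 | 1
  52 | 1000101001 | 1 | 1
  53 | 0001010011 | 0 | 1
  54 | 0010100111 | 0 | 0
  55 | 0101001110 | 0 | 1
  56 | 1010011101 | 1 | 1
  57 | 0100111011 | 0 | 0
  58 | 1001110110 | 1 | 0
  59 | 0011101100 | 0 | 1
  60 | 0111011001 | 0 | 1
  61 | 1110110011 | 1 | 1
  62 | 1101100111 | 1 | 0
  63 | 1011001110 | 1 | 0
  64 | 0110011100 | 0 | 0
  65 | 1100111000 | 1 | 1
  66 | 1001110001 | 1 | 0
  67 | 0011100010 | 0 | 1
  68 | 0111000101 | 0 | 1
  69 | 1110001011 | 1 | 1
  70 | 1100010111 | 1 | 1
  71 | 1000101111 | 1 | 1
  72 | 0001011111 | 0 | 1
  73 | 0010111111 | 0 | 0
  74 | 0101111110 | 0 | 1
  75 | 1011111101 | 1 | 0
  76 | 0111111010 | 0 | 1
  77 | 1111110101 | 1 | 0
  78 | 1111101010 | 1 | 0
  79 | 1111010100 | 1 | 0
  80 | 1110101000 | 1 | 1
  81 | 1101010001 | 1 | 0
  82 | 1010100010 | 1 | 1
  83 | 0101000101 | 0 | 1
  84 | 1010001011 | 1 | 1
  85 | 0100010111 | 0 | 0
  86 | 1000101110 | 1 | 1
  87 | 0001011101 | 0 | 1
  88 | 0010111011 | 0 | 0
  89 | 0101110110 | 0 | 1
  90 | 1011101101 | 1 | 0
  91 | 0111011010 | 0 | 1
  92 | 1110110101 | 1 | 1
  93 | 1101101011 | 1 | 0
  94 | 1011010110 | 1 | 0
  95 | 0110101100 | 0 | 0
  96 | 1101011000 | 1 | 0
  97 | 1010110000 | 1 | 1
  98 | 0101100001 | 0 | 1
  99 | 1011000011 | 1 | 0
 100 | 0110000110 | 0 | 0
 101 | 1100001100 | 1 | 1
 102 | 1000011001 | 1 | 1
 103 | 0000110011 | 0 | 0

10101011001111001011011001000001000100100110000001011000101001110110011100010111111010100010111011010110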